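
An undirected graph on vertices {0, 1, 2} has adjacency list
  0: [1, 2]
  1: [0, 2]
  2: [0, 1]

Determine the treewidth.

A width-2 tree decomposition is:
Bags: B1 = {0, 1, 2}
Tree: (single bag)
A single bag containing all 3 vertices is trivially a valid decomposition of width 2. For the lower bound, the 3 vertices {0, 1, 2} are pairwise adjacent, and any tree decomposition puts a clique entirely inside one bag — forcing width ≥ 2. The upper and lower bounds meet at 2, so that is the treewidth.

2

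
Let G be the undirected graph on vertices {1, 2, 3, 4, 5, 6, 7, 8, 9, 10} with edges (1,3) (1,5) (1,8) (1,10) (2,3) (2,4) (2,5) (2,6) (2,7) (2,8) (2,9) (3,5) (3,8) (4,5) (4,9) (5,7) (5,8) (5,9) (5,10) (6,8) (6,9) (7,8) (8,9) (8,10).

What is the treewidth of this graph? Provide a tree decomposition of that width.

Every bag has size at most 4, so the width is 4 − 1 = 3 and tw(G) ≤ 3. For the lower bound, the 4 vertices {1, 5, 8, 10} are pairwise adjacent, and any tree decomposition puts a clique entirely inside one bag — forcing width ≥ 3. Hence tw(G) = 3 exactly.

Treewidth 3.
Bags: B1 = {2, 3, 5, 8}  B2 = {2, 5, 8, 9}  B3 = {1, 3, 5, 8}  B4 = {2, 6, 8, 9}  B5 = {2, 5, 7, 8}  B6 = {2, 4, 5, 9}  B7 = {1, 5, 8, 10}
Tree: B1–B2, B1–B3, B2–B4, B1–B5, B2–B6, B3–B7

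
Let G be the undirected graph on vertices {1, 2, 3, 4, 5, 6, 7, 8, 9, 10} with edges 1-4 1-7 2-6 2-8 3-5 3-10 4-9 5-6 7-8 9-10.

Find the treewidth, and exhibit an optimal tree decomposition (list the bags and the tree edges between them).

The largest bag has 3 vertices, giving width 2; this decomposition certifies tw(G) ≤ 2. The edges 6–5–3–10–9–4–1–7–8–2–6 form a cycle, so G is not a tree and its treewidth is at least 2. The upper and lower bounds meet at 2, so that is the treewidth.

Treewidth 2.
One optimal decomposition is:
Bags: B1 = {3, 5, 6}  B2 = {3, 6, 10}  B3 = {6, 9, 10}  B4 = {4, 6, 9}  B5 = {1, 4, 6}  B6 = {1, 6, 7}  B7 = {6, 7, 8}  B8 = {2, 6, 8}
Tree: B1–B2, B2–B3, B3–B4, B4–B5, B5–B6, B6–B7, B7–B8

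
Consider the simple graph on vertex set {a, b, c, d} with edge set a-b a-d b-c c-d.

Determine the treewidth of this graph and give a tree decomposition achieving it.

Each bag holds 3 vertices, so the decomposition has width 2, which upper-bounds the treewidth. The edges c–d–a–b–c form a cycle, so G is not a tree and its treewidth is at least 2. Hence tw(G) = 2 exactly.

Treewidth 2.
One optimal decomposition is:
Bags: B1 = {a, c, d}  B2 = {a, b, c}
Tree: B1–B2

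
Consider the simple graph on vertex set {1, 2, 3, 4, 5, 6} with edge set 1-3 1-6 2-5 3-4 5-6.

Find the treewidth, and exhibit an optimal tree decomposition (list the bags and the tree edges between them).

Each bag holds 2 vertices, so the decomposition has width 1, which upper-bounds the treewidth. G has an edge, so its treewidth is at least 1. Combining the bounds, tw(G) = 1.

Treewidth 1.
Bags: B1 = {2, 5}  B2 = {5, 6}  B3 = {1, 6}  B4 = {1, 3}  B5 = {3, 4}
Tree: B1–B2, B2–B3, B3–B4, B4–B5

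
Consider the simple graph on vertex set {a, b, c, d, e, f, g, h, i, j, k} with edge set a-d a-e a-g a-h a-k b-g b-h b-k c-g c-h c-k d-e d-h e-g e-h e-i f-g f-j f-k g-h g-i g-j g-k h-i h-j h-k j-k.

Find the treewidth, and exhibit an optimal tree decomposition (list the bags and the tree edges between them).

Every bag has size at most 4, so the width is 4 − 1 = 3 and tw(G) ≤ 3. For the lower bound, the 4 vertices {a, d, e, h} are pairwise adjacent, and any tree decomposition puts a clique entirely inside one bag — forcing width ≥ 3. The upper and lower bounds meet at 3, so that is the treewidth.

Treewidth 3.
One optimal decomposition is:
Bags: B1 = {b, g, h, k}  B2 = {c, g, h, k}  B3 = {a, g, h, k}  B4 = {a, e, g, h}  B5 = {e, g, h, i}  B6 = {a, d, e, h}  B7 = {g, h, j, k}  B8 = {f, g, j, k}
Tree: B1–B2, B2–B3, B3–B4, B4–B5, B4–B6, B1–B7, B7–B8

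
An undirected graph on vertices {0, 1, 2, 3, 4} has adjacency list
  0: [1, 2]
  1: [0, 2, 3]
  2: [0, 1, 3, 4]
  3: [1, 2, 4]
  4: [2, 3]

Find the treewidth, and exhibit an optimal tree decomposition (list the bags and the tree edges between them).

Treewidth 2.
Bags: B1 = {2, 3, 4}  B2 = {1, 2, 3}  B3 = {0, 1, 2}
Tree: B1–B2, B2–B3

Each bag holds 3 vertices, so the decomposition has width 2, which upper-bounds the treewidth. For the lower bound, the 3 vertices {0, 1, 2} are pairwise adjacent, and any tree decomposition puts a clique entirely inside one bag — forcing width ≥ 2. Hence tw(G) = 2 exactly.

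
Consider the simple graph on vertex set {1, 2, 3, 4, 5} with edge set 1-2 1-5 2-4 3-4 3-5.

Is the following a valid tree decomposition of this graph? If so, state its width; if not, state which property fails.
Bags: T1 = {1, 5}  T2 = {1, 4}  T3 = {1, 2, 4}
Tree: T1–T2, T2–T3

No — vertex 3 appears in no bag.

A tree decomposition must satisfy three properties: every vertex lies in some bag; for every edge, both endpoints lie together in some bag; and for every vertex, the bags containing it form a connected subtree. Here vertex 3 appears in no bag, so the decomposition is invalid.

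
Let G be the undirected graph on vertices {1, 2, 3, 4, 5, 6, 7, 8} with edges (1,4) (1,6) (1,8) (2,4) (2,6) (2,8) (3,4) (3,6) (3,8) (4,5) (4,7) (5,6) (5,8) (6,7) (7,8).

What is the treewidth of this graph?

A width-3 tree decomposition is:
Bags: B1 = {4, 5, 6, 8}  B2 = {3, 4, 6, 8}  B3 = {2, 4, 6, 8}  B4 = {4, 6, 7, 8}  B5 = {1, 4, 6, 8}
Tree: B1–B2, B2–B3, B3–B4, B4–B5
Each bag holds 4 vertices, so the decomposition has width 3, which upper-bounds the treewidth. For the lower bound: the 4 vertex sets {5,8}, {3,6}, {4}, {2} are disjoint, each induces a connected subgraph, and every pair is joined by at least one edge of G. Contracting each set to a single vertex therefore yields K_{4} as a minor, and since treewidth is minor-monotone, tw(G) ≥ tw(K_{4}) = 3. Hence tw(G) = 3 exactly.

3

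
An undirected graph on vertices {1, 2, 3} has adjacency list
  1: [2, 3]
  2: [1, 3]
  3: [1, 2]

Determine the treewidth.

A width-2 tree decomposition is:
Bags: B1 = {1, 2, 3}
Tree: (single bag)
With just one bag of size 3, the width is 3 − 1 = 2, so tw(G) ≤ 2. Conversely, {1, 2, 3} is a clique of size 3, and the vertices of any clique must share a bag in every tree decomposition; so some bag has ≥ 3 vertices and tw(G) ≥ 2. Combining the bounds, tw(G) = 2.

2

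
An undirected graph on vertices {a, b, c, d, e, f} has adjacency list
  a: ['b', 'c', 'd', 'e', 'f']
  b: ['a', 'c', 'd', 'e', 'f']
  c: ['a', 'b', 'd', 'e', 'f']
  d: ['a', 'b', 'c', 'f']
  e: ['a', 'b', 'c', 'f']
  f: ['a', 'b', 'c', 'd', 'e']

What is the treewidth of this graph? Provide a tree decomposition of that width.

Every bag has size at most 5, so the width is 5 − 1 = 4 and tw(G) ≤ 4. For the lower bound, the 5 vertices {a, b, c, d, f} are pairwise adjacent, and any tree decomposition puts a clique entirely inside one bag — forcing width ≥ 4. Therefore the treewidth is 4.

Treewidth 4.
Bags: B1 = {a, b, c, e, f}  B2 = {a, b, c, d, f}
Tree: B1–B2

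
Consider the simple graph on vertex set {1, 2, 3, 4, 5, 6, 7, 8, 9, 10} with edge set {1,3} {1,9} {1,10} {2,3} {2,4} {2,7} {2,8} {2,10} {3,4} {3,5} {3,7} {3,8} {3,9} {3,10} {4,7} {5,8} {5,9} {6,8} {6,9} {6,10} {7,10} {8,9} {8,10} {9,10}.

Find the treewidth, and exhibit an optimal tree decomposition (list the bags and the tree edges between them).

Treewidth 3.
One optimal decomposition is:
Bags: B1 = {3, 8, 9, 10}  B2 = {2, 3, 8, 10}  B3 = {2, 3, 7, 10}  B4 = {2, 3, 4, 7}  B5 = {1, 3, 9, 10}  B6 = {6, 8, 9, 10}  B7 = {3, 5, 8, 9}
Tree: B1–B2, B2–B3, B3–B4, B1–B5, B1–B6, B1–B7

Every bag has size at most 4, so the width is 4 − 1 = 3 and tw(G) ≤ 3. Conversely, {1, 3, 9, 10} is a clique of size 4, and the vertices of any clique must share a bag in every tree decomposition; so some bag has ≥ 4 vertices and tw(G) ≥ 3. The upper and lower bounds meet at 3, so that is the treewidth.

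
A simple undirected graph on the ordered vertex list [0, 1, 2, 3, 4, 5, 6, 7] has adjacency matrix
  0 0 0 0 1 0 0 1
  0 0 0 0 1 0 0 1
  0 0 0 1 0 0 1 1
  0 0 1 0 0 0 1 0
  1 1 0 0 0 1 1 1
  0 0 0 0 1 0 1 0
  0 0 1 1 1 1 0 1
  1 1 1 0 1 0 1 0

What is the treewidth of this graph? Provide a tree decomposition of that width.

Treewidth 2.
One such decomposition:
Bags: B1 = {1, 4, 7}  B2 = {4, 6, 7}  B3 = {2, 6, 7}  B4 = {2, 3, 6}  B5 = {4, 5, 6}  B6 = {0, 4, 7}
Tree: B1–B2, B2–B3, B3–B4, B2–B5, B1–B6

The largest bag has 3 vertices, giving width 2; this decomposition certifies tw(G) ≤ 2. For the lower bound, the 3 vertices {2, 3, 6} are pairwise adjacent, and any tree decomposition puts a clique entirely inside one bag — forcing width ≥ 2. Combining the bounds, tw(G) = 2.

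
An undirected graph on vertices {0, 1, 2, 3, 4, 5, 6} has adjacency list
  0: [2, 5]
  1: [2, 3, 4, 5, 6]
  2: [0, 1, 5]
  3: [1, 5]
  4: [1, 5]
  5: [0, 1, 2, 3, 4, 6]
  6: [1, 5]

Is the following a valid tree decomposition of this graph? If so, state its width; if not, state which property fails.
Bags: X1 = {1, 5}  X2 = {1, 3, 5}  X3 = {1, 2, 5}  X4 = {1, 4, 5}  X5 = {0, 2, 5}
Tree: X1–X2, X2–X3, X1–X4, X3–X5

No — vertex 6 appears in no bag.

A tree decomposition must satisfy three properties: every vertex lies in some bag; for every edge, both endpoints lie together in some bag; and for every vertex, the bags containing it form a connected subtree. Here vertex 6 appears in no bag, so the decomposition is invalid.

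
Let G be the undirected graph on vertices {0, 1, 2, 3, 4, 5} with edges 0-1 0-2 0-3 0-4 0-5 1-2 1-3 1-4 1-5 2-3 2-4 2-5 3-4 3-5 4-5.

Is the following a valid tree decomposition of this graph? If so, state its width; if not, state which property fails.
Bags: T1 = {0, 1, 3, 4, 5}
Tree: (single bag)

A tree decomposition must satisfy three properties: every vertex lies in some bag; for every edge, both endpoints lie together in some bag; and for every vertex, the bags containing it form a connected subtree. Here vertex 2 appears in no bag, so the decomposition is invalid.

No — vertex 2 appears in no bag.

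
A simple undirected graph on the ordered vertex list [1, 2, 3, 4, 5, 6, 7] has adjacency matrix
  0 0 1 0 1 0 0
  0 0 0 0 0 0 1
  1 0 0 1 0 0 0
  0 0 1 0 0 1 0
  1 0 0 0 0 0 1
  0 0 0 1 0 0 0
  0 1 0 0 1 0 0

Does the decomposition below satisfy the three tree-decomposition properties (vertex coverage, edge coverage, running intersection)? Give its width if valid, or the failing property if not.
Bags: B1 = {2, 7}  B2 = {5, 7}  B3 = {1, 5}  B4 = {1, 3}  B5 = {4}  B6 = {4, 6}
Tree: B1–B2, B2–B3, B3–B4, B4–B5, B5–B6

No — edge (3,4) lies in no bag.

A tree decomposition must satisfy three properties: every vertex lies in some bag; for every edge, both endpoints lie together in some bag; and for every vertex, the bags containing it form a connected subtree. Here edge (3,4) lies in no bag, so the decomposition is invalid.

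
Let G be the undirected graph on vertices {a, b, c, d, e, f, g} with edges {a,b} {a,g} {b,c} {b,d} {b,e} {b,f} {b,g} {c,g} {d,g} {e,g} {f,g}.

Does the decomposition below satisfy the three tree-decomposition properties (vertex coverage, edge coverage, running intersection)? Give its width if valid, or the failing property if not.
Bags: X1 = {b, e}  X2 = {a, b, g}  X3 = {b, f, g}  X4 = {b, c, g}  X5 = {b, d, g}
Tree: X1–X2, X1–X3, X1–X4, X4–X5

No — edge (g,e) lies in no bag.

A tree decomposition must satisfy three properties: every vertex lies in some bag; for every edge, both endpoints lie together in some bag; and for every vertex, the bags containing it form a connected subtree. Here edge (g,e) lies in no bag, so the decomposition is invalid.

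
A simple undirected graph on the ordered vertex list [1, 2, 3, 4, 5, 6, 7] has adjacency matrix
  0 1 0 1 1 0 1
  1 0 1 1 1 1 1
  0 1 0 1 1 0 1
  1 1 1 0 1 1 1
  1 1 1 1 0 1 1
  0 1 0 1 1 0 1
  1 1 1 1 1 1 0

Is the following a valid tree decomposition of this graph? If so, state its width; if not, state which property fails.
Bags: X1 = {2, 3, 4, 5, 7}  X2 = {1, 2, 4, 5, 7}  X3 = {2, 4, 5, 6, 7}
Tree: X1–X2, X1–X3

Vertex coverage: the bags together contain {1, 2, 3, 4, 5, 6, 7}, the full vertex set. Edge coverage: each edge of G has both endpoints in at least one bag. Running intersection: for every vertex, the bags containing it form a connected subtree. All three properties hold, so this is a valid tree decomposition of width max|bag| − 1 = 4, and hence tw(G) ≤ 4.

Yes; width 4.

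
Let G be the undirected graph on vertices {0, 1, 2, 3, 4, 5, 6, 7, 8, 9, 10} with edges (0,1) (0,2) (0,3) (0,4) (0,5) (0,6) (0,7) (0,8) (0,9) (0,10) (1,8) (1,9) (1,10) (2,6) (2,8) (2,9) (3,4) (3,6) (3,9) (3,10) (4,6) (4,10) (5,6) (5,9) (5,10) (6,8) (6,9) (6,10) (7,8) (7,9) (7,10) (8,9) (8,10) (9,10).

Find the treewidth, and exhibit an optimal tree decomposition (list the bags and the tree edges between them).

Every bag has size at most 5, so the width is 5 − 1 = 4 and tw(G) ≤ 4. On the other hand G contains the 5-clique {0, 2, 6, 8, 9}. A clique must lie in a single bag of any decomposition, so no decomposition can have width below 4. Hence tw(G) = 4 exactly.

Treewidth 4.
Bags: B1 = {0, 3, 6, 9, 10}  B2 = {0, 6, 8, 9, 10}  B3 = {0, 3, 4, 6, 10}  B4 = {0, 5, 6, 9, 10}  B5 = {0, 1, 8, 9, 10}  B6 = {0, 7, 8, 9, 10}  B7 = {0, 2, 6, 8, 9}
Tree: B1–B2, B1–B3, B2–B4, B2–B5, B5–B6, B2–B7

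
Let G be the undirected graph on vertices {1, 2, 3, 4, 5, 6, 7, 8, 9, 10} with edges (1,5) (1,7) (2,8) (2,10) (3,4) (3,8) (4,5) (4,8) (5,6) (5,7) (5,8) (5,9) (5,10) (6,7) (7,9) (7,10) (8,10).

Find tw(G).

2

A width-2 tree decomposition is:
Bags: B1 = {5, 8, 10}  B2 = {5, 7, 10}  B3 = {2, 8, 10}  B4 = {4, 5, 8}  B5 = {1, 5, 7}  B6 = {5, 7, 9}  B7 = {5, 6, 7}  B8 = {3, 4, 8}
Tree: B1–B2, B1–B3, B1–B4, B2–B5, B5–B6, B6–B7, B4–B8
The largest bag has 3 vertices, giving width 2; this decomposition certifies tw(G) ≤ 2. For the lower bound, the 3 vertices {2, 8, 10} are pairwise adjacent, and any tree decomposition puts a clique entirely inside one bag — forcing width ≥ 2. The upper and lower bounds meet at 2, so that is the treewidth.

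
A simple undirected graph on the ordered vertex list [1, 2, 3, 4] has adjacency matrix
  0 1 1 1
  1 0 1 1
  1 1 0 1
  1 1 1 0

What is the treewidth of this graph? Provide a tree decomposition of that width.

A single bag containing all 4 vertices is trivially a valid decomposition of width 3. For the lower bound, the 4 vertices {1, 2, 3, 4} are pairwise adjacent, and any tree decomposition puts a clique entirely inside one bag — forcing width ≥ 3. Hence tw(G) = 3 exactly.

Treewidth 3.
Bags: B1 = {1, 2, 3, 4}
Tree: (single bag)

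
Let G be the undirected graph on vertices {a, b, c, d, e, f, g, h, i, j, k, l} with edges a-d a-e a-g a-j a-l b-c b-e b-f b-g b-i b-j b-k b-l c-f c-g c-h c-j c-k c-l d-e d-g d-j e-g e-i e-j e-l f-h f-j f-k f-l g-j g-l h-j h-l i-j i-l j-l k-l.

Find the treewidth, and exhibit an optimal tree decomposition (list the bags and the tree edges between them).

Every bag has size at most 5, so the width is 5 − 1 = 4 and tw(G) ≤ 4. For the lower bound, the 5 vertices {a, d, e, g, j} are pairwise adjacent, and any tree decomposition puts a clique entirely inside one bag — forcing width ≥ 4. The upper and lower bounds meet at 4, so that is the treewidth.

Treewidth 4.
One optimal decomposition is:
Bags: B1 = {b, c, f, k, l}  B2 = {b, c, f, j, l}  B3 = {b, c, g, j, l}  B4 = {b, e, g, j, l}  B5 = {a, e, g, j, l}  B6 = {c, f, h, j, l}  B7 = {a, d, e, g, j}  B8 = {b, e, i, j, l}
Tree: B1–B2, B2–B3, B3–B4, B4–B5, B2–B6, B5–B7, B4–B8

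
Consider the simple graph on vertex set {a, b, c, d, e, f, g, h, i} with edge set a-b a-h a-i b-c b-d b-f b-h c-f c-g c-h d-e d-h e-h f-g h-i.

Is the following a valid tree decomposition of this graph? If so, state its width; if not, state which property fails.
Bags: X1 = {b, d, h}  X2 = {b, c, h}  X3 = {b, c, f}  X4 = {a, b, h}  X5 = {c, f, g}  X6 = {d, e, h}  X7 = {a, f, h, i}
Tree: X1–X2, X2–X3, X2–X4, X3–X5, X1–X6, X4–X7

No — bags containing vertex f are not connected in the tree.

A tree decomposition must satisfy three properties: every vertex lies in some bag; for every edge, both endpoints lie together in some bag; and for every vertex, the bags containing it form a connected subtree. Here bags containing vertex f are not connected in the tree, so the decomposition is invalid.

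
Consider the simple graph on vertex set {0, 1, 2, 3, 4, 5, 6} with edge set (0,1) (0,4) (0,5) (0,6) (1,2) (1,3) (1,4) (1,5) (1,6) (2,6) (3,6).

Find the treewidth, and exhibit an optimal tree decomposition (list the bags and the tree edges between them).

The largest bag has 3 vertices, giving width 2; this decomposition certifies tw(G) ≤ 2. On the other hand G contains the 3-clique {0, 1, 4}. A clique must lie in a single bag of any decomposition, so no decomposition can have width below 2. Therefore the treewidth is 2.

Treewidth 2.
Bags: B1 = {0, 1, 6}  B2 = {1, 3, 6}  B3 = {1, 2, 6}  B4 = {0, 1, 5}  B5 = {0, 1, 4}
Tree: B1–B2, B1–B3, B1–B4, B1–B5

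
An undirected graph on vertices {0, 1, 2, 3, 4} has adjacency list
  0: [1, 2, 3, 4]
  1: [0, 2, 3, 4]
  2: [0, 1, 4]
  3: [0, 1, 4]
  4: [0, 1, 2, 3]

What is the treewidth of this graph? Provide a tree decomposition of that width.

Treewidth 3.
One such decomposition:
Bags: B1 = {0, 1, 2, 4}  B2 = {0, 1, 3, 4}
Tree: B1–B2

The largest bag has 4 vertices, giving width 3; this decomposition certifies tw(G) ≤ 3. Conversely, {0, 1, 2, 4} is a clique of size 4, and the vertices of any clique must share a bag in every tree decomposition; so some bag has ≥ 4 vertices and tw(G) ≥ 3. Therefore the treewidth is 3.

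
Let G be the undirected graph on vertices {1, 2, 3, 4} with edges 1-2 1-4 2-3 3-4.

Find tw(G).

2

A width-2 tree decomposition is:
Bags: B1 = {1, 2, 3}  B2 = {1, 3, 4}
Tree: B1–B2
The largest bag has 3 vertices, giving width 2; this decomposition certifies tw(G) ≤ 2. For the lower bound, G contains the cycle 1–2–3–4–1, so G is not a forest; only forests have treewidth ≤ 1, hence tw(G) ≥ 2. Combining the bounds, tw(G) = 2.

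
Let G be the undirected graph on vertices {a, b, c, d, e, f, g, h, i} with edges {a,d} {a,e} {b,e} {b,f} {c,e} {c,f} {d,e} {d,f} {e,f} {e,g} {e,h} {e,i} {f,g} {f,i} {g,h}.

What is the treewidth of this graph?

A width-2 tree decomposition is:
Bags: B1 = {e, f, g}  B2 = {d, e, f}  B3 = {a, d, e}  B4 = {c, e, f}  B5 = {e, f, i}  B6 = {b, e, f}  B7 = {e, g, h}
Tree: B1–B2, B2–B3, B2–B4, B2–B5, B2–B6, B1–B7
Every bag has size at most 3, so the width is 3 − 1 = 2 and tw(G) ≤ 2. On the other hand G contains the 3-clique {a, d, e}. A clique must lie in a single bag of any decomposition, so no decomposition can have width below 2. Combining the bounds, tw(G) = 2.

2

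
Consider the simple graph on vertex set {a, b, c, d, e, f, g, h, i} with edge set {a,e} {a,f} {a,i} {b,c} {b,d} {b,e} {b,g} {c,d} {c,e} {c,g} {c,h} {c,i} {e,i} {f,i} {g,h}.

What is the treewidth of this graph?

A width-2 tree decomposition is:
Bags: B1 = {b, c, g}  B2 = {b, c, e}  B3 = {c, e, i}  B4 = {b, c, d}  B5 = {a, e, i}  B6 = {c, g, h}  B7 = {a, f, i}
Tree: B1–B2, B2–B3, B2–B4, B3–B5, B1–B6, B5–B7
The largest bag has 3 vertices, giving width 2; this decomposition certifies tw(G) ≤ 2. On the other hand G contains the 3-clique {a, e, i}. A clique must lie in a single bag of any decomposition, so no decomposition can have width below 2. Therefore the treewidth is 2.

2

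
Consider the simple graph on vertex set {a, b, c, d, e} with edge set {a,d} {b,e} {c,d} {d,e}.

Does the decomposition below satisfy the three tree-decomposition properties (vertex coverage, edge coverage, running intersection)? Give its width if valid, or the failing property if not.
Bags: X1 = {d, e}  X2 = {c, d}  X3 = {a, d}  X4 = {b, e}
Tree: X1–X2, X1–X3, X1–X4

Yes; width 1.

Vertex coverage: the bags together contain {a, b, c, d, e}, the full vertex set. Edge coverage: each edge of G has both endpoints in at least one bag. Running intersection: for every vertex, the bags containing it form a connected subtree. All three properties hold, so this is a valid tree decomposition of width max|bag| − 1 = 1, and hence tw(G) ≤ 1.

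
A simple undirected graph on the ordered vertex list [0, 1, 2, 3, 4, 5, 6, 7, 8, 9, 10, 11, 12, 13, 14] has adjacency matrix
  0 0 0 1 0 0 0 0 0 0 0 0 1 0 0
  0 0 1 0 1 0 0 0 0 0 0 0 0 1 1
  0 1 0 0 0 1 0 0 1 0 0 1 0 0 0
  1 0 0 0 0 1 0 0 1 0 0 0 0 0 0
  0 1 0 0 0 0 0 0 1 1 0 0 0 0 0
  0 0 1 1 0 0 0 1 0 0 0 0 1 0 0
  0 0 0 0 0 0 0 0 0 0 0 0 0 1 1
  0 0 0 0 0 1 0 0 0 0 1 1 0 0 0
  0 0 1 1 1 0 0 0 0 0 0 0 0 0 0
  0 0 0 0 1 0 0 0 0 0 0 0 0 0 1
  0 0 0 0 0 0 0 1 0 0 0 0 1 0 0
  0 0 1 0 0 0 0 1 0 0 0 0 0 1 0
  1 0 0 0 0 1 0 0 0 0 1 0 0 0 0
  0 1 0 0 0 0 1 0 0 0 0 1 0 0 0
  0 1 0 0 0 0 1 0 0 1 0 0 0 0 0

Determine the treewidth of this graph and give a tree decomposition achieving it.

The largest bag has 4 vertices, giving width 3; this decomposition certifies tw(G) ≤ 3. For the lower bound: the 4 vertex sets {0,10,12}, {7}, {5}, {2,3,8,11} are disjoint, each induces a connected subgraph, and every pair is joined by at least one edge of G. Contracting each set to a single vertex therefore yields K_{4} as a minor, and since treewidth is minor-monotone, tw(G) ≥ tw(K_{4}) = 3. The upper and lower bounds meet at 3, so that is the treewidth.

Treewidth 3.
One optimal decomposition is:
Bags: B1 = {0, 7, 10, 12}  B2 = {0, 5, 7, 12}  B3 = {0, 3, 5, 7}  B4 = {3, 5, 7, 11}  B5 = {2, 3, 5, 11}  B6 = {2, 3, 8, 11}  B7 = {2, 8, 11, 13}  B8 = {1, 2, 8, 13}  B9 = {1, 4, 8, 13}  B10 = {1, 4, 6, 13}  B11 = {1, 4, 6, 14}  B12 = {4, 6, 9, 14}
Tree: B1–B2, B2–B3, B3–B4, B4–B5, B5–B6, B6–B7, B7–B8, B8–B9, B9–B10, B10–B11, B11–B12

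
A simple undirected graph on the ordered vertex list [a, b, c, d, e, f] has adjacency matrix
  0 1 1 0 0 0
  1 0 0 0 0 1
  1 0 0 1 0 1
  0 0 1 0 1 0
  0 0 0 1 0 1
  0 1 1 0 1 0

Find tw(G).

A width-2 tree decomposition is:
Bags: B1 = {d, e, f}  B2 = {c, d, f}  B3 = {b, c, f}  B4 = {a, b, c}
Tree: B1–B2, B2–B3, B3–B4
Every bag has size at most 3, so the width is 3 − 1 = 2 and tw(G) ≤ 2. The edges e–d–c–f–e form a cycle, so G is not a tree and its treewidth is at least 2. Combining the bounds, tw(G) = 2.

2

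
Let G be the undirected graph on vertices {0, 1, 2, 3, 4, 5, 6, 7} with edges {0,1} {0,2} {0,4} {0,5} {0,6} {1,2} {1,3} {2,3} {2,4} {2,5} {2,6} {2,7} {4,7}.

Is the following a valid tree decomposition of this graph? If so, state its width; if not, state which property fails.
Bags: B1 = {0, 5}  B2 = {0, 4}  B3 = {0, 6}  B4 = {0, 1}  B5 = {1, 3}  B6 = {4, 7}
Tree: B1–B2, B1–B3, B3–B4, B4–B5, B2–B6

No — vertex 2 appears in no bag.

A tree decomposition must satisfy three properties: every vertex lies in some bag; for every edge, both endpoints lie together in some bag; and for every vertex, the bags containing it form a connected subtree. Here vertex 2 appears in no bag, so the decomposition is invalid.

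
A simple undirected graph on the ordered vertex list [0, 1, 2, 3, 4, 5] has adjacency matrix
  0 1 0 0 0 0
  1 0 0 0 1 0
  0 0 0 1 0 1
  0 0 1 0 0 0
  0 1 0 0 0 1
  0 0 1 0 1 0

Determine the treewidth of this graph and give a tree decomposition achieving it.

Each bag holds 2 vertices, so the decomposition has width 1, which upper-bounds the treewidth. Since G has at least one edge (e.g. 3–2), it is not an edgeless graph, so tw(G) ≥ 1. The upper and lower bounds meet at 1, so that is the treewidth.

Treewidth 1.
Bags: B1 = {2, 3}  B2 = {2, 5}  B3 = {4, 5}  B4 = {1, 4}  B5 = {0, 1}
Tree: B1–B2, B2–B3, B3–B4, B4–B5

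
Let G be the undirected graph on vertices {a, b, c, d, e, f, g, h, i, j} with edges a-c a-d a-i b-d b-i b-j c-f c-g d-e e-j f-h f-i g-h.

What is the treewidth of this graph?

A width-2 tree decomposition is:
Bags: B1 = {d, e, j}  B2 = {b, d, j}  B3 = {a, b, d}  B4 = {a, b, i}  B5 = {a, c, i}  B6 = {c, f, i}  B7 = {c, f, g}  B8 = {f, g, h}
Tree: B1–B2, B2–B3, B3–B4, B4–B5, B5–B6, B6–B7, B7–B8
Each bag holds 3 vertices, so the decomposition has width 2, which upper-bounds the treewidth. Since e–j–b–d–e is a cycle in G, G is not acyclic. Forests are exactly the graphs of treewidth ≤ 1, so tw(G) ≥ 2. The upper and lower bounds meet at 2, so that is the treewidth.

2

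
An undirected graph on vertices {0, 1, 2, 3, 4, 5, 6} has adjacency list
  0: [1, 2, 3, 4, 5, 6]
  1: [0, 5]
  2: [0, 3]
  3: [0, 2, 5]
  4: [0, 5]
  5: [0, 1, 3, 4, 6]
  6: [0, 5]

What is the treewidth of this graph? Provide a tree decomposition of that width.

The largest bag has 3 vertices, giving width 2; this decomposition certifies tw(G) ≤ 2. On the other hand G contains the 3-clique {0, 2, 3}. A clique must lie in a single bag of any decomposition, so no decomposition can have width below 2. The upper and lower bounds meet at 2, so that is the treewidth.

Treewidth 2.
One such decomposition:
Bags: B1 = {0, 4, 5}  B2 = {0, 3, 5}  B3 = {0, 2, 3}  B4 = {0, 5, 6}  B5 = {0, 1, 5}
Tree: B1–B2, B2–B3, B2–B4, B4–B5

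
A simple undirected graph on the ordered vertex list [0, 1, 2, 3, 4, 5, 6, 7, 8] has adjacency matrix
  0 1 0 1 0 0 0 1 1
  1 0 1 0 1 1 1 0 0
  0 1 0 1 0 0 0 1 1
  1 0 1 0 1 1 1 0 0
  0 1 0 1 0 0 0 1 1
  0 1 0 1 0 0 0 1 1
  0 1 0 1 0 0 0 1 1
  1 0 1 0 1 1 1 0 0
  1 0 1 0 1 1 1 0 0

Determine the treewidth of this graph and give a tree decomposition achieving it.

Treewidth 4.
One such decomposition:
Bags: B1 = {0, 1, 3, 7, 8}  B2 = {1, 3, 4, 7, 8}  B3 = {1, 2, 3, 7, 8}  B4 = {1, 3, 6, 7, 8}  B5 = {1, 3, 5, 7, 8}
Tree: B1–B2, B2–B3, B3–B4, B4–B5

Every bag has size at most 5, so the width is 5 − 1 = 4 and tw(G) ≤ 4. For the lower bound: the 5 vertex sets {0,7}, {1,4}, {2,3}, {8}, {6} are disjoint, each induces a connected subgraph, and every pair is joined by at least one edge of G. Contracting each set to a single vertex therefore yields K_{5} as a minor, and since treewidth is minor-monotone, tw(G) ≥ tw(K_{5}) = 4. Combining the bounds, tw(G) = 4.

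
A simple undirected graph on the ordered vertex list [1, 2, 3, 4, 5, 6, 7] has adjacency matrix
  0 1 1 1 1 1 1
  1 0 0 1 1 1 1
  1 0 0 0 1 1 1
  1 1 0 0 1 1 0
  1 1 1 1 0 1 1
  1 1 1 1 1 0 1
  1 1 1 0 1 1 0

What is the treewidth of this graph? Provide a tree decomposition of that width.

Every bag has size at most 5, so the width is 5 − 1 = 4 and tw(G) ≤ 4. On the other hand G contains the 5-clique {1, 2, 4, 5, 6}. A clique must lie in a single bag of any decomposition, so no decomposition can have width below 4. Hence tw(G) = 4 exactly.

Treewidth 4.
Bags: B1 = {1, 2, 5, 6, 7}  B2 = {1, 3, 5, 6, 7}  B3 = {1, 2, 4, 5, 6}
Tree: B1–B2, B1–B3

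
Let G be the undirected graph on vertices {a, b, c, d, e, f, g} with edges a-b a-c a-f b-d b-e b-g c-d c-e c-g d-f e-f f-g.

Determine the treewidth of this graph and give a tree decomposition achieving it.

Every bag has size at most 4, so the width is 4 − 1 = 3 and tw(G) ≤ 3. For the lower bound: the 4 vertex sets {a,b}, {c,e}, {f}, {d} are disjoint, each induces a connected subgraph, and every pair is joined by at least one edge of G. Contracting each set to a single vertex therefore yields K_{4} as a minor, and since treewidth is minor-monotone, tw(G) ≥ tw(K_{4}) = 3. Therefore the treewidth is 3.

Treewidth 3.
One optimal decomposition is:
Bags: B1 = {a, b, c, f}  B2 = {b, c, e, f}  B3 = {b, c, d, f}  B4 = {b, c, f, g}
Tree: B1–B2, B2–B3, B3–B4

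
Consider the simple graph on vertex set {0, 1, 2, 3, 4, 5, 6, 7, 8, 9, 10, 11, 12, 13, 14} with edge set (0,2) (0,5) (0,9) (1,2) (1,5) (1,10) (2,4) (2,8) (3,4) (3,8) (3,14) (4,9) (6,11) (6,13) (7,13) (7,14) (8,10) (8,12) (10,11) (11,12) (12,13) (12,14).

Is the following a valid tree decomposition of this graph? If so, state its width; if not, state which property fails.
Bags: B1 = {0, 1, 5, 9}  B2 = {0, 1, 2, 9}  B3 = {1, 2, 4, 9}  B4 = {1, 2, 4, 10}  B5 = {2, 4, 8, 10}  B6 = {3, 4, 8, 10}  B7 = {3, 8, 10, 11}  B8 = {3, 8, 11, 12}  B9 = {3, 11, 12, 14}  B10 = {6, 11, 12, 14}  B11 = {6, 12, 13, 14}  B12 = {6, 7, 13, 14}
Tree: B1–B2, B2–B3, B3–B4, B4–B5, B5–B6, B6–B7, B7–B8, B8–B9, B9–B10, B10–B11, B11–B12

Every vertex of G appears in some bag (union = {0, 1, 2, 3, 4, 5, 6, 7, 8, 9, 10, 11, 12, 13, 14}); every edge is covered by a bag; and for each vertex v the set of bags containing v is connected in the bag tree. The decomposition is therefore valid. The largest bag has 4 vertices, so the width is 3.

Yes; width 3.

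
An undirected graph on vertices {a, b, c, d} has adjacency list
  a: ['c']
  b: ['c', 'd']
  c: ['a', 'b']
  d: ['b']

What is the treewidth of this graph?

1

A width-1 tree decomposition is:
Bags: B1 = {b, d}  B2 = {b, c}  B3 = {a, c}
Tree: B1–B2, B2–B3
Each bag holds 2 vertices, so the decomposition has width 1, which upper-bounds the treewidth. Any graph with an edge has treewidth ≥ 1, and G has the edge b–d. The upper and lower bounds meet at 1, so that is the treewidth.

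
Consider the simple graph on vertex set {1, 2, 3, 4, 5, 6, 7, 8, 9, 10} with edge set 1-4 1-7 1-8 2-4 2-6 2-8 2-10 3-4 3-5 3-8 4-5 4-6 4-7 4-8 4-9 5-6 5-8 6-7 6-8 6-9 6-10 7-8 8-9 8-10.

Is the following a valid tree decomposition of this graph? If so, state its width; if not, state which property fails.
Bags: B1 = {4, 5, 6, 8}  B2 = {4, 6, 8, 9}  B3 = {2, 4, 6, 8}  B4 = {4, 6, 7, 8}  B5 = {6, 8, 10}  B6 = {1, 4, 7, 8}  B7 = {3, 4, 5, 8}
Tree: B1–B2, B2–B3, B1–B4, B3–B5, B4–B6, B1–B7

No — edge (2,10) lies in no bag.

A tree decomposition must satisfy three properties: every vertex lies in some bag; for every edge, both endpoints lie together in some bag; and for every vertex, the bags containing it form a connected subtree. Here edge (2,10) lies in no bag, so the decomposition is invalid.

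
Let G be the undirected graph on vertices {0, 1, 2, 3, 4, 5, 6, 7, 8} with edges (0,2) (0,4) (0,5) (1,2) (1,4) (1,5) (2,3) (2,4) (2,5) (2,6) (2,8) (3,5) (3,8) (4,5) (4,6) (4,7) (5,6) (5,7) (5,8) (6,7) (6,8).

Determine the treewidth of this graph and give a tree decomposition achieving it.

Treewidth 3.
One such decomposition:
Bags: B1 = {0, 2, 4, 5}  B2 = {2, 4, 5, 6}  B3 = {2, 5, 6, 8}  B4 = {4, 5, 6, 7}  B5 = {1, 2, 4, 5}  B6 = {2, 3, 5, 8}
Tree: B1–B2, B2–B3, B2–B4, B2–B5, B3–B6

The largest bag has 4 vertices, giving width 3; this decomposition certifies tw(G) ≤ 3. For the lower bound, the 4 vertices {2, 3, 5, 8} are pairwise adjacent, and any tree decomposition puts a clique entirely inside one bag — forcing width ≥ 3. The upper and lower bounds meet at 3, so that is the treewidth.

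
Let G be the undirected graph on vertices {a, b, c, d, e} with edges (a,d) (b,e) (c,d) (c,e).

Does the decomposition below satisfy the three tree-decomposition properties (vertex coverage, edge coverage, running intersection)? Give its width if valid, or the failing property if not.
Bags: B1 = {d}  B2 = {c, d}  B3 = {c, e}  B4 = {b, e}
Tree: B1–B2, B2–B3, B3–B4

No — vertex a appears in no bag.

A tree decomposition must satisfy three properties: every vertex lies in some bag; for every edge, both endpoints lie together in some bag; and for every vertex, the bags containing it form a connected subtree. Here vertex a appears in no bag, so the decomposition is invalid.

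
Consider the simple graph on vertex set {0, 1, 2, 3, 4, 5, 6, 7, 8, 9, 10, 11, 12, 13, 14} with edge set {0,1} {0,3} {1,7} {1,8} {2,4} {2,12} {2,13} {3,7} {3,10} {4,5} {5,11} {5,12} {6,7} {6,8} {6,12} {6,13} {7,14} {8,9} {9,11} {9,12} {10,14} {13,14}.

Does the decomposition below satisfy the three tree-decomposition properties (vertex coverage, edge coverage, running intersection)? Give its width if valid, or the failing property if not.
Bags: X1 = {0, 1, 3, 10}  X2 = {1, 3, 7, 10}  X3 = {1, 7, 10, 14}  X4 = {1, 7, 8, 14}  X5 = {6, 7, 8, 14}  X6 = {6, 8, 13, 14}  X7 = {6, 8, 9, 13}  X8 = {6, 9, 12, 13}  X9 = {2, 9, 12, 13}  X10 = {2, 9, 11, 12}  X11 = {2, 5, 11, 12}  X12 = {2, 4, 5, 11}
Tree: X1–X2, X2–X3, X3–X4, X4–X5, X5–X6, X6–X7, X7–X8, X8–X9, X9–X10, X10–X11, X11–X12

Every vertex of G appears in some bag (union = {0, 1, 2, 3, 4, 5, 6, 7, 8, 9, 10, 11, 12, 13, 14}); every edge is covered by a bag; and for each vertex v the set of bags containing v is connected in the bag tree. The decomposition is therefore valid. The largest bag has 4 vertices, so the width is 3.

Yes; width 3.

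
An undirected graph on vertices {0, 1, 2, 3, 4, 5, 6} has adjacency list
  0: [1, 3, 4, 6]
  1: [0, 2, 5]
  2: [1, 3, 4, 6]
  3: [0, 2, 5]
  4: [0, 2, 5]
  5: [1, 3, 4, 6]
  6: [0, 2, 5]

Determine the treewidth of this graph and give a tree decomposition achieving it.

The largest bag has 4 vertices, giving width 3; this decomposition certifies tw(G) ≤ 3. For the lower bound: the 4 vertex sets {5,6}, {0,1}, {2}, {3} are disjoint, each induces a connected subgraph, and every pair is joined by at least one edge of G. Contracting each set to a single vertex therefore yields K_{4} as a minor, and since treewidth is minor-monotone, tw(G) ≥ tw(K_{4}) = 3. Therefore the treewidth is 3.

Treewidth 3.
One such decomposition:
Bags: B1 = {0, 2, 5, 6}  B2 = {0, 1, 2, 5}  B3 = {0, 2, 3, 5}  B4 = {0, 2, 4, 5}
Tree: B1–B2, B2–B3, B3–B4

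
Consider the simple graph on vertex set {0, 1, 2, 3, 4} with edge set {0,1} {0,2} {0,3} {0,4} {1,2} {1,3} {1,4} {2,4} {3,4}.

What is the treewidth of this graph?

A width-3 tree decomposition is:
Bags: B1 = {0, 1, 2, 4}  B2 = {0, 1, 3, 4}
Tree: B1–B2
The largest bag has 4 vertices, giving width 3; this decomposition certifies tw(G) ≤ 3. For the lower bound, the 4 vertices {0, 1, 2, 4} are pairwise adjacent, and any tree decomposition puts a clique entirely inside one bag — forcing width ≥ 3. Therefore the treewidth is 3.

3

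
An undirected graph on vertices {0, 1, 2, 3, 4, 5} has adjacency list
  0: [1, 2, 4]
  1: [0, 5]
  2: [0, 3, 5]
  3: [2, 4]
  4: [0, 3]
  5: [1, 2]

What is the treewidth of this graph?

A width-2 tree decomposition is:
Bags: B1 = {0, 1, 5}  B2 = {0, 2, 5}  B3 = {0, 2, 4}  B4 = {2, 3, 4}
Tree: B1–B2, B2–B3, B3–B4
The largest bag has 3 vertices, giving width 2; this decomposition certifies tw(G) ≤ 2. For the lower bound, G contains the cycle 1–5–2–0–1, so G is not a forest; only forests have treewidth ≤ 1, hence tw(G) ≥ 2. Therefore the treewidth is 2.

2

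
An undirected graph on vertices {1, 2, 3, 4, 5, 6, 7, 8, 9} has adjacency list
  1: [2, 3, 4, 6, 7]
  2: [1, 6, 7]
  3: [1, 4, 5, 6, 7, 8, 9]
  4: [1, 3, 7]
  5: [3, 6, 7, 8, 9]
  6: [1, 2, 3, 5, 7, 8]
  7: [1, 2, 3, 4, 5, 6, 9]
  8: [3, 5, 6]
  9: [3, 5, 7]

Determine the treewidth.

A width-3 tree decomposition is:
Bags: B1 = {1, 3, 6, 7}  B2 = {3, 5, 6, 7}  B3 = {1, 2, 6, 7}  B4 = {3, 5, 7, 9}  B5 = {1, 3, 4, 7}  B6 = {3, 5, 6, 8}
Tree: B1–B2, B1–B3, B2–B4, B1–B5, B2–B6
Each bag holds 4 vertices, so the decomposition has width 3, which upper-bounds the treewidth. Conversely, {1, 2, 6, 7} is a clique of size 4, and the vertices of any clique must share a bag in every tree decomposition; so some bag has ≥ 4 vertices and tw(G) ≥ 3. The upper and lower bounds meet at 3, so that is the treewidth.

3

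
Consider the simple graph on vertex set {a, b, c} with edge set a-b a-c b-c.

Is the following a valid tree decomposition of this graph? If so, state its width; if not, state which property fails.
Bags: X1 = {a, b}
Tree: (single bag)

No — vertex c appears in no bag.

A tree decomposition must satisfy three properties: every vertex lies in some bag; for every edge, both endpoints lie together in some bag; and for every vertex, the bags containing it form a connected subtree. Here vertex c appears in no bag, so the decomposition is invalid.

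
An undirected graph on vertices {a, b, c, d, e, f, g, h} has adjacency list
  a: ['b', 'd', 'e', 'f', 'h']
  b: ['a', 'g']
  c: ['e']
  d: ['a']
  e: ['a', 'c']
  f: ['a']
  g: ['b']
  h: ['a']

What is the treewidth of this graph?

1

A width-1 tree decomposition is:
Bags: B1 = {a, d}  B2 = {a, e}  B3 = {a, b}  B4 = {a, h}  B5 = {a, f}  B6 = {b, g}  B7 = {c, e}
Tree: B1–B2, B2–B3, B1–B4, B3–B5, B3–B6, B2–B7
Each bag holds 2 vertices, so the decomposition has width 1, which upper-bounds the treewidth. Any graph with an edge has treewidth ≥ 1, and G has the edge d–a. Therefore the treewidth is 1.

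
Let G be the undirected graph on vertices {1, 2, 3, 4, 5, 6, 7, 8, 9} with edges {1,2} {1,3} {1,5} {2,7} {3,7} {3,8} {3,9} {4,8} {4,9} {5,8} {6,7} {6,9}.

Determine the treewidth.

A width-3 tree decomposition is:
Bags: B1 = {1, 2, 6, 7}  B2 = {1, 3, 6, 7}  B3 = {1, 3, 6, 9}  B4 = {1, 3, 5, 9}  B5 = {3, 5, 8, 9}  B6 = {4, 5, 8, 9}
Tree: B1–B2, B2–B3, B3–B4, B4–B5, B5–B6
Each bag holds 4 vertices, so the decomposition has width 3, which upper-bounds the treewidth. For the lower bound: the 4 vertex sets {2,6,7}, {1}, {3}, {4,5,8,9} are disjoint, each induces a connected subgraph, and every pair is joined by at least one edge of G. Contracting each set to a single vertex therefore yields K_{4} as a minor, and since treewidth is minor-monotone, tw(G) ≥ tw(K_{4}) = 3. Combining the bounds, tw(G) = 3.

3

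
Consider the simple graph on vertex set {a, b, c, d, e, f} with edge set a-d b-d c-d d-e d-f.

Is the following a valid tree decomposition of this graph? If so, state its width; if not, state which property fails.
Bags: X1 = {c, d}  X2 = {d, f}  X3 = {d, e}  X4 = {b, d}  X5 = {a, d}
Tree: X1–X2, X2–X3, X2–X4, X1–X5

Yes; width 1.

Checking the three conditions: (i) the bags cover all of {a, b, c, d, e, f}; (ii) for each edge, some bag contains both endpoints; (iii) the bags containing any fixed vertex form a subtree. All hold, so the decomposition is valid with width 2 − 1 = 1.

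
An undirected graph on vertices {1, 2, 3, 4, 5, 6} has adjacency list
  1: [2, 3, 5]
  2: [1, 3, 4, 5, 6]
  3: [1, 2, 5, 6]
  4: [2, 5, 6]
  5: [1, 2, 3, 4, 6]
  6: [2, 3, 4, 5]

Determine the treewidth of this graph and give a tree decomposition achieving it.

Treewidth 3.
Bags: B1 = {2, 3, 5, 6}  B2 = {2, 4, 5, 6}  B3 = {1, 2, 3, 5}
Tree: B1–B2, B1–B3

Each bag holds 4 vertices, so the decomposition has width 3, which upper-bounds the treewidth. On the other hand G contains the 4-clique {1, 2, 3, 5}. A clique must lie in a single bag of any decomposition, so no decomposition can have width below 3. Hence tw(G) = 3 exactly.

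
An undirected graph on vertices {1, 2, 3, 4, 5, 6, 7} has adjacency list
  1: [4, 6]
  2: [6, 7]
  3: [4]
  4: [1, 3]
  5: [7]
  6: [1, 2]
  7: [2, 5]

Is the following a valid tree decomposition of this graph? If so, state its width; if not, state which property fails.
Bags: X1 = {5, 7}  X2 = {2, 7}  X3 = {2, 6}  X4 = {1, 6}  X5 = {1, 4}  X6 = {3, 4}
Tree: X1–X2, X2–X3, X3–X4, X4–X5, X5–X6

Vertex coverage: the bags together contain {1, 2, 3, 4, 5, 6, 7}, the full vertex set. Edge coverage: each edge of G has both endpoints in at least one bag. Running intersection: for every vertex, the bags containing it form a connected subtree. All three properties hold, so this is a valid tree decomposition of width max|bag| − 1 = 1, and hence tw(G) ≤ 1.

Yes; width 1.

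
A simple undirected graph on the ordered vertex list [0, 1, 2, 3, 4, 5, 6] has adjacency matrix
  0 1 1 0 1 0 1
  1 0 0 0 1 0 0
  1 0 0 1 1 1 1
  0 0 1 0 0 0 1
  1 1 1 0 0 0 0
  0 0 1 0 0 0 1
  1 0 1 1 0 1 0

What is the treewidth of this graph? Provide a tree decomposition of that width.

Treewidth 2.
Bags: B1 = {0, 2, 6}  B2 = {0, 2, 4}  B3 = {2, 5, 6}  B4 = {2, 3, 6}  B5 = {0, 1, 4}
Tree: B1–B2, B1–B3, B3–B4, B2–B5

The largest bag has 3 vertices, giving width 2; this decomposition certifies tw(G) ≤ 2. For the lower bound, the 3 vertices {0, 1, 4} are pairwise adjacent, and any tree decomposition puts a clique entirely inside one bag — forcing width ≥ 2. Therefore the treewidth is 2.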